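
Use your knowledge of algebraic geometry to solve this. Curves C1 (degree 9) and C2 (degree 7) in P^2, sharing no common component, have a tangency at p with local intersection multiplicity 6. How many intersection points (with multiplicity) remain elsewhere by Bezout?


By Bezout's theorem, the total intersection number is d1 * d2.
Total = 9 * 7 = 63
Intersection multiplicity at p = 6
Remaining intersections = 63 - 6 = 57

57


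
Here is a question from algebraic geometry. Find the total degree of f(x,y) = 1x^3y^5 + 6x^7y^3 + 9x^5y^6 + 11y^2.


Examine each term for its total degree (sum of exponents).
  Term '1x^3y^5' has total degree 3+5 = 8.
  Term '6x^7y^3' has total degree 7+3 = 10.
  Term '9x^5y^6' has total degree 5+6 = 11.
  Term '11y^2' has total degree 0+2 = 2.
The maximum total degree among all terms is 11.

11


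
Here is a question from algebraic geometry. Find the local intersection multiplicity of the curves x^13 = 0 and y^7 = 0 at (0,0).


The intersection multiplicity of V(x^a) and V(y^b) at the origin is:
I(O; V(x^13), V(y^7)) = dim_k(k[x,y]/(x^13, y^7))
A basis for k[x,y]/(x^13, y^7) is the set of monomials x^i * y^j
where 0 <= i < 13 and 0 <= j < 7.
The number of such monomials is 13 * 7 = 91

91


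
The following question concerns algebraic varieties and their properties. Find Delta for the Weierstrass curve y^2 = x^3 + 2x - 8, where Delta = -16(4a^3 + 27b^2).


Compute each component:
4a^3 = 4*2^3 = 4*8 = 32
27b^2 = 27*(-8)^2 = 27*64 = 1728
4a^3 + 27b^2 = 32 + 1728 = 1760
Delta = -16*1760 = -28160

-28160


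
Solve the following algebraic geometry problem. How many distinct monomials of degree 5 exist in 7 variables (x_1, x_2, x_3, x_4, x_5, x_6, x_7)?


The number of degree-5 monomials in 7 variables is C(d+n-1, n-1).
= C(5+7-1, 7-1) = C(11, 6)
= 462

462


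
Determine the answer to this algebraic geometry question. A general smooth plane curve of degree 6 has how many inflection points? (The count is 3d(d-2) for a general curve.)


For a general smooth plane curve C of degree d, the inflection points are
the intersection of C with its Hessian curve, which has degree 3(d-2).
By Bezout, the total intersection number is d * 3(d-2) = 6 * 12 = 72.
For a general curve every flex is ordinary, so each contributes
multiplicity 1 to C·Hess(C), and the number of distinct inflection
points is 3d(d-2).
Inflection points = 3*6*(6-2) = 3*6*4 = 72

72


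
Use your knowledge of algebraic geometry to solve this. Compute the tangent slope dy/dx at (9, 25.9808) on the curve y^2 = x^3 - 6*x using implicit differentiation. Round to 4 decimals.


Using implicit differentiation of y^2 = x^3 - 6*x:
2y * dy/dx = 3x^2 - 6
dy/dx = (3x^2 - 6)/(2y)
Numerator: 3*9^2 - 6 = 237
Denominator: 2*25.9808 = 51.9616
dy/dx = 237/51.9616 = 4.5611

4.5611


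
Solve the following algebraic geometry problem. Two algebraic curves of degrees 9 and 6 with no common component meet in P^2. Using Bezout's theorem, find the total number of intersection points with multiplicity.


Bezout's theorem states the intersection count equals the product of degrees.
Intersection count = 9 * 6 = 54

54


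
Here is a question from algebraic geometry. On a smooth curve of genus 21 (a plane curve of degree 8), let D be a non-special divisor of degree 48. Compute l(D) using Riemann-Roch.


First, compute the genus of a smooth plane curve of degree 8:
g = (d-1)(d-2)/2 = (8-1)(8-2)/2 = 21
For a non-special divisor D (i.e., h^1(D) = 0), Riemann-Roch gives:
l(D) = deg(D) - g + 1
Since deg(D) = 48 >= 2g - 1 = 41, D is non-special.
l(D) = 48 - 21 + 1 = 28

28


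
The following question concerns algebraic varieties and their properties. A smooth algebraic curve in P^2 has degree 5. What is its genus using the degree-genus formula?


Using the genus formula for smooth plane curves:
g = (d-1)(d-2)/2
g = (5-1)(5-2)/2
g = 4*3/2
g = 12/2 = 6

6


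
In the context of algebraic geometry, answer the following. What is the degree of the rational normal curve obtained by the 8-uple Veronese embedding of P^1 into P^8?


The rational normal curve in P^8 is the image of P^1 under the 8-uple Veronese.
A general hyperplane in P^8 pulls back to a degree-8 form on P^1, which has 8 zeros,
so the curve meets a general hyperplane in 8 points. Degree = 8.

8


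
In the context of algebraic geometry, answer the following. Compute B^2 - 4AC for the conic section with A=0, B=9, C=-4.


The discriminant of a conic Ax^2 + Bxy + Cy^2 + ... = 0 is B^2 - 4AC.
B^2 = 9^2 = 81
4AC = 4*0*(-4) = 0
Discriminant = 81 + 0 = 81

81


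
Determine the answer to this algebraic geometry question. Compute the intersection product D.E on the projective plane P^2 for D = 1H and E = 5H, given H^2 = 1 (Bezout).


Using bilinearity of the intersection pairing on the projective plane P^2:
(aH).(bH) = ab * (H.H)
We have H^2 = 1 (Bezout).
D.E = (1H).(5H) = 1*5*1
= 5*1
= 5

5


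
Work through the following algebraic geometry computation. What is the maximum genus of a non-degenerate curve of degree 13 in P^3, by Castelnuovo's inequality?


Castelnuovo's bound: write d - 1 = m(r-1) + epsilon with 0 <= epsilon < r-1.
d - 1 = 13 - 1 = 12
r - 1 = 3 - 1 = 2
12 = 6*2 + 0, so m = 6, epsilon = 0
pi(d, r) = m(m-1)(r-1)/2 + m*epsilon
= 6*5*2/2 + 6*0
= 60/2 + 0
= 30 + 0 = 30

30


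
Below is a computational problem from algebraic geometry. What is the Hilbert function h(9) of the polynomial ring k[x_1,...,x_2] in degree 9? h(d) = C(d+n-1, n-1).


The Hilbert function for the polynomial ring in 2 variables is:
h(d) = C(d+n-1, n-1)
h(9) = C(9+2-1, 2-1) = C(10, 1)
= 10! / (1! * 9!)
= 10

10


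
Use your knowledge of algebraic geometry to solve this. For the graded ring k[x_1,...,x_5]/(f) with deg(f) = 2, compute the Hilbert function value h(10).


For R = k[x_1,...,x_n]/(f) with f homogeneous of degree e:
The Hilbert series is (1 - t^e)/(1 - t)^n.
So h(d) = C(d+n-1, n-1) - C(d-e+n-1, n-1) for d >= e.
With n=5, e=2, d=10:
C(10+5-1, 5-1) = C(14, 4) = 1001
C(10-2+5-1, 5-1) = C(12, 4) = 495
h(10) = 1001 - 495 = 506

506


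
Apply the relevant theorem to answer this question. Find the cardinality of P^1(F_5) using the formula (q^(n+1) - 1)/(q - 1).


P^1(F_5) has (q^(n+1) - 1)/(q - 1) points.
= 5^1 + 5^0
= 5 + 1
= 6

6


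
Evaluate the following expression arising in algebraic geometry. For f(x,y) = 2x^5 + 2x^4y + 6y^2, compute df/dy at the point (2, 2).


df/dy = 2*x^4 + 2*6*y^1
At (2,2): 2*2^4 + 2*6*2^1
= 32 + 24
= 56

56


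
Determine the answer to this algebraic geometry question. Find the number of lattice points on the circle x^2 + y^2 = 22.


Systematically check integer values of x where x^2 <= 22.
For each valid x, check if 22 - x^2 is a perfect square.
Total integer solutions found: 0

0


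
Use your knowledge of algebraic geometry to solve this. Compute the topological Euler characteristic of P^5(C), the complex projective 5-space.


The complex projective space P^5 has one cell in each even real dimension 0, 2, ..., 10.
The cohomology groups are H^{2k}(P^5) = Z for k = 0,...,5, and 0 otherwise.
Euler characteristic = sum of Betti numbers = 1 per even-dimensional cohomology group.
chi(P^5) = 5 + 1 = 6

6


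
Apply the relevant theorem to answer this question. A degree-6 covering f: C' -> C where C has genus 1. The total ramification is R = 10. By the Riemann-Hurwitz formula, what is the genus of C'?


Riemann-Hurwitz formula: 2g' - 2 = d(2g - 2) + R
Given: d = 6, g = 1, R = 10
2g' - 2 = 6*(2*1 - 2) + 10
2g' - 2 = 6*0 + 10
2g' - 2 = 0 + 10 = 10
2g' = 12
g' = 6

6


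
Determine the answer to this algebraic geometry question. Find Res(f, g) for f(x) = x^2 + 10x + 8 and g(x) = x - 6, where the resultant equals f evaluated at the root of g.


For Res(f, x - c), we evaluate f at x = c.
f(6) = 6^2 + 10*6 + 8
= 36 + 60 + 8
= 96 + 8 = 104
Res(f, g) = 104

104


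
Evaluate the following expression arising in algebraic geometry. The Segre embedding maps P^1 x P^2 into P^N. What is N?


The Segre embedding maps P^m x P^n into P^N via
all products of coordinates from each factor.
N = (m+1)(n+1) - 1
N = (1+1)(2+1) - 1
N = 2*3 - 1
N = 6 - 1 = 5

5


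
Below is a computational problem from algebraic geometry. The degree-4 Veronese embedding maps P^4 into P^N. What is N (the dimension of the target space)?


The Veronese embedding v_d: P^n -> P^N maps each point to all
degree-d monomials in n+1 homogeneous coordinates.
N = C(n+d, d) - 1
N = C(4+4, 4) - 1
N = C(8, 4) - 1
C(8, 4) = 70
N = 70 - 1 = 69

69


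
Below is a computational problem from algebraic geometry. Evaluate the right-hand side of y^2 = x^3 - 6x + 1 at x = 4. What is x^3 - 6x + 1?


Compute x^3 - 6x + 1 at x = 4:
x^3 = 4^3 = 64
(-6)*x = (-6)*4 = -24
Sum: 64 - 24 + 1 = 41

41


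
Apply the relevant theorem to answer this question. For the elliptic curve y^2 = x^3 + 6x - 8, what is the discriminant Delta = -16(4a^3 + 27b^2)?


Compute each component:
4a^3 = 4*6^3 = 4*216 = 864
27b^2 = 27*(-8)^2 = 27*64 = 1728
4a^3 + 27b^2 = 864 + 1728 = 2592
Delta = -16*2592 = -41472

-41472


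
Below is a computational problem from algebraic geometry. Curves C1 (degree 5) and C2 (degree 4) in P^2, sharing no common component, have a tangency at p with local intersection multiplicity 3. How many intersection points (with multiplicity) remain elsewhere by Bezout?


By Bezout's theorem, the total intersection number is d1 * d2.
Total = 5 * 4 = 20
Intersection multiplicity at p = 3
Remaining intersections = 20 - 3 = 17

17


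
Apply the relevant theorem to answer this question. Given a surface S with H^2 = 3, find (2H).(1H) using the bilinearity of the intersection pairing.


Using bilinearity of the intersection pairing on a surface S:
(aH).(bH) = ab * (H.H)
We have H^2 = 3.
D.E = (2H).(1H) = 2*1*3
= 2*3
= 6

6


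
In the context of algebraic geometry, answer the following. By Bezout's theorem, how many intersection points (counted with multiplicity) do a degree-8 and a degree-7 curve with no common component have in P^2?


Bezout's theorem states the intersection count equals the product of degrees.
Intersection count = 8 * 7 = 56

56


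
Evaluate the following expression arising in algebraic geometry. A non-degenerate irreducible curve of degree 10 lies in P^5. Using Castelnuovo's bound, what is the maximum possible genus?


Castelnuovo's bound: write d - 1 = m(r-1) + epsilon with 0 <= epsilon < r-1.
d - 1 = 10 - 1 = 9
r - 1 = 5 - 1 = 4
9 = 2*4 + 1, so m = 2, epsilon = 1
pi(d, r) = m(m-1)(r-1)/2 + m*epsilon
= 2*1*4/2 + 2*1
= 8/2 + 2
= 4 + 2 = 6

6


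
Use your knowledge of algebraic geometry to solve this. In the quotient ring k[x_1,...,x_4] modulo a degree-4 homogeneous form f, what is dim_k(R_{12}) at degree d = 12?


For R = k[x_1,...,x_n]/(f) with f homogeneous of degree e:
The Hilbert series is (1 - t^e)/(1 - t)^n.
So h(d) = C(d+n-1, n-1) - C(d-e+n-1, n-1) for d >= e.
With n=4, e=4, d=12:
C(12+4-1, 4-1) = C(15, 3) = 455
C(12-4+4-1, 4-1) = C(11, 3) = 165
h(12) = 455 - 165 = 290

290


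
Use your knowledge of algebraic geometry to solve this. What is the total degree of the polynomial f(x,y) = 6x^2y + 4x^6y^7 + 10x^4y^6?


Examine each term for its total degree (sum of exponents).
  Term '6x^2y' has total degree 2+1 = 3.
  Term '4x^6y^7' has total degree 6+7 = 13.
  Term '10x^4y^6' has total degree 4+6 = 10.
The maximum total degree among all terms is 13.

13


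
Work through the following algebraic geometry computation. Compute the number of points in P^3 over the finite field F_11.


P^3(F_11) has (q^(n+1) - 1)/(q - 1) points.
= 11^3 + 11^2 + 11^1 + 11^0
= 1331 + 121 + 11 + 1
= 1464

1464


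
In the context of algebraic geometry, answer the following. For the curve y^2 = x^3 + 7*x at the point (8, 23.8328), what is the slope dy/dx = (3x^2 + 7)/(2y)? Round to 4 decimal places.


Using implicit differentiation of y^2 = x^3 + 7*x:
2y * dy/dx = 3x^2 + 7
dy/dx = (3x^2 + 7)/(2y)
Numerator: 3*8^2 + 7 = 199
Denominator: 2*23.8328 = 47.6656
dy/dx = 199/47.6656 = 4.1749

4.1749


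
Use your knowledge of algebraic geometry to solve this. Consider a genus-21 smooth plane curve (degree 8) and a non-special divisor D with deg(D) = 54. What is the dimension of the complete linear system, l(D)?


First, compute the genus of a smooth plane curve of degree 8:
g = (d-1)(d-2)/2 = (8-1)(8-2)/2 = 21
For a non-special divisor D (i.e., h^1(D) = 0), Riemann-Roch gives:
l(D) = deg(D) - g + 1
Since deg(D) = 54 >= 2g - 1 = 41, D is non-special.
l(D) = 54 - 21 + 1 = 34

34


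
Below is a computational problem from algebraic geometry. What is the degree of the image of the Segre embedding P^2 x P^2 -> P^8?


The degree of the Segre variety P^2 x P^2 is C(m+n, m).
= C(4, 2)
= 6

6


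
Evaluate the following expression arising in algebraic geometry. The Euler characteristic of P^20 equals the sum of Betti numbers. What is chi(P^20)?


The complex projective space P^20 has one cell in each even real dimension 0, 2, ..., 40.
The cohomology groups are H^{2k}(P^20) = Z for k = 0,...,20, and 0 otherwise.
Euler characteristic = sum of Betti numbers = 1 per even-dimensional cohomology group.
chi(P^20) = 20 + 1 = 21

21


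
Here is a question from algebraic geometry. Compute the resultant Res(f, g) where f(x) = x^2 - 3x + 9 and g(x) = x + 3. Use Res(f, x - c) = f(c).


For Res(f, x - c), we evaluate f at x = c.
f(-3) = (-3)^2 - 3*(-3) + 9
= 9 + 9 + 9
= 18 + 9 = 27
Res(f, g) = 27

27


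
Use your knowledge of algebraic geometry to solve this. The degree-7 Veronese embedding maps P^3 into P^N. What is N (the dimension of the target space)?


The Veronese embedding v_d: P^n -> P^N maps each point to all
degree-d monomials in n+1 homogeneous coordinates.
N = C(n+d, d) - 1
N = C(3+7, 7) - 1
N = C(10, 7) - 1
C(10, 7) = 120
N = 120 - 1 = 119

119


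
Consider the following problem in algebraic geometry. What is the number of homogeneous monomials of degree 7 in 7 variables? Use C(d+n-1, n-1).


The number of degree-7 monomials in 7 variables is C(d+n-1, n-1).
= C(7+7-1, 7-1) = C(13, 6)
= 1716

1716


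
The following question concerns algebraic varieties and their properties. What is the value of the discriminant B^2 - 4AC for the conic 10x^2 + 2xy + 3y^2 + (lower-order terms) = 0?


The discriminant of a conic Ax^2 + Bxy + Cy^2 + ... = 0 is B^2 - 4AC.
B^2 = 2^2 = 4
4AC = 4*10*3 = 120
Discriminant = 4 - 120 = -116

-116


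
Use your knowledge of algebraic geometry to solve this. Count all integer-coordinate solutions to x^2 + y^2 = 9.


Systematically check integer values of x where x^2 <= 9.
For each valid x, check if 9 - x^2 is a perfect square.
x=0: 9 - 0 = 9, sqrt = 3 (valid)
x=3: 9 - 9 = 0, sqrt = 0 (valid)
Total integer solutions found: 4

4


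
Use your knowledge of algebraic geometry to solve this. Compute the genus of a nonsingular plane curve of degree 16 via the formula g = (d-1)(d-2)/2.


Using the genus formula for smooth plane curves:
g = (d-1)(d-2)/2
g = (16-1)(16-2)/2
g = 15*14/2
g = 210/2 = 105

105


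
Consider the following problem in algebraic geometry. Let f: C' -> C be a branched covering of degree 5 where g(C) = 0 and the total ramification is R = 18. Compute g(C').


Riemann-Hurwitz formula: 2g' - 2 = d(2g - 2) + R
Given: d = 5, g = 0, R = 18
2g' - 2 = 5*(2*0 - 2) + 18
2g' - 2 = 5*(-2) + 18
2g' - 2 = -10 + 18 = 8
2g' = 10
g' = 5

5


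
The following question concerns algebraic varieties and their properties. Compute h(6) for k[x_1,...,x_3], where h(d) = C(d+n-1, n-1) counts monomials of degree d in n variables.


The Hilbert function for the polynomial ring in 3 variables is:
h(d) = C(d+n-1, n-1)
h(6) = C(6+3-1, 3-1) = C(8, 2)
= 8! / (2! * 6!)
= 28

28


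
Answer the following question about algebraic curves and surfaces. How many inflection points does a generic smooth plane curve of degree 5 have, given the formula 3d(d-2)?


For a general smooth plane curve C of degree d, the inflection points are
the intersection of C with its Hessian curve, which has degree 3(d-2).
By Bezout, the total intersection number is d * 3(d-2) = 5 * 9 = 45.
For a general curve every flex is ordinary, so each contributes
multiplicity 1 to C·Hess(C), and the number of distinct inflection
points is 3d(d-2).
Inflection points = 3*5*(5-2) = 3*5*3 = 45

45


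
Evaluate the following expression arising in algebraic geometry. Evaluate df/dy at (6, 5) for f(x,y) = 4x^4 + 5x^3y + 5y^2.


df/dy = 5*x^3 + 2*5*y^1
At (6,5): 5*6^3 + 2*5*5^1
= 1080 + 50
= 1130

1130


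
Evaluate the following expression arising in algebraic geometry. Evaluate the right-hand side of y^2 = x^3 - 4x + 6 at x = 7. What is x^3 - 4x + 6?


Compute x^3 - 4x + 6 at x = 7:
x^3 = 7^3 = 343
(-4)*x = (-4)*7 = -28
Sum: 343 - 28 + 6 = 321

321


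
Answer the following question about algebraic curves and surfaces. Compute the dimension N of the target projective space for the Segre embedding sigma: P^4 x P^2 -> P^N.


The Segre embedding maps P^m x P^n into P^N via
all products of coordinates from each factor.
N = (m+1)(n+1) - 1
N = (4+1)(2+1) - 1
N = 5*3 - 1
N = 15 - 1 = 14

14


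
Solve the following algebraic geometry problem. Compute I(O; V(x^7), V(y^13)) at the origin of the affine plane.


The intersection multiplicity of V(x^a) and V(y^b) at the origin is:
I(O; V(x^7), V(y^13)) = dim_k(k[x,y]/(x^7, y^13))
A basis for k[x,y]/(x^7, y^13) is the set of monomials x^i * y^j
where 0 <= i < 7 and 0 <= j < 13.
The number of such monomials is 7 * 13 = 91

91


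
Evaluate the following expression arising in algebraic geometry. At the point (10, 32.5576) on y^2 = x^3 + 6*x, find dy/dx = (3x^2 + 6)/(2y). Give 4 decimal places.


Using implicit differentiation of y^2 = x^3 + 6*x:
2y * dy/dx = 3x^2 + 6
dy/dx = (3x^2 + 6)/(2y)
Numerator: 3*10^2 + 6 = 306
Denominator: 2*32.5576 = 65.1152
dy/dx = 306/65.1152 = 4.6994

4.6994


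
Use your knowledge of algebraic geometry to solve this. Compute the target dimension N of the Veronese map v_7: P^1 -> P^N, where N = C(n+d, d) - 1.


The Veronese embedding v_d: P^n -> P^N maps each point to all
degree-d monomials in n+1 homogeneous coordinates.
N = C(n+d, d) - 1
N = C(1+7, 7) - 1
N = C(8, 7) - 1
C(8, 7) = 8
N = 8 - 1 = 7

7


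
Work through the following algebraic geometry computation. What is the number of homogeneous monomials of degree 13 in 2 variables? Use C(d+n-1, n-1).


The number of degree-13 monomials in 2 variables is C(d+n-1, n-1).
= C(13+2-1, 2-1) = C(14, 1)
= 14

14


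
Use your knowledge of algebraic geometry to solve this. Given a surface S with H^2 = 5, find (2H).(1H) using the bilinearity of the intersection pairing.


Using bilinearity of the intersection pairing on a surface S:
(aH).(bH) = ab * (H.H)
We have H^2 = 5.
D.E = (2H).(1H) = 2*1*5
= 2*5
= 10

10


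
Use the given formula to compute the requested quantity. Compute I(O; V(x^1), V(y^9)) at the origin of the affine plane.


The intersection multiplicity of V(x^a) and V(y^b) at the origin is:
I(O; V(x^1), V(y^9)) = dim_k(k[x,y]/(x^1, y^9))
A basis for k[x,y]/(x^1, y^9) is the set of monomials x^i * y^j
where 0 <= i < 1 and 0 <= j < 9.
The number of such monomials is 1 * 9 = 9

9


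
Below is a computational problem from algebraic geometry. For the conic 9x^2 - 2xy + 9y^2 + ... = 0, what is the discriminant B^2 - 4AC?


The discriminant of a conic Ax^2 + Bxy + Cy^2 + ... = 0 is B^2 - 4AC.
B^2 = (-2)^2 = 4
4AC = 4*9*9 = 324
Discriminant = 4 - 324 = -320

-320


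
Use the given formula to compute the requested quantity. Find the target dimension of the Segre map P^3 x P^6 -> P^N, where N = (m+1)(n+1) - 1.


The Segre embedding maps P^m x P^n into P^N via
all products of coordinates from each factor.
N = (m+1)(n+1) - 1
N = (3+1)(6+1) - 1
N = 4*7 - 1
N = 28 - 1 = 27

27


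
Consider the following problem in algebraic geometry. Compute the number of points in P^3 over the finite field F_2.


P^3(F_2) has (q^(n+1) - 1)/(q - 1) points.
= 2^3 + 2^2 + 2^1 + 2^0
= 8 + 4 + 2 + 1
= 15

15


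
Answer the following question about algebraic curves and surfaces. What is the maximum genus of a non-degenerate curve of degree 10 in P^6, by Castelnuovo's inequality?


Castelnuovo's bound: write d - 1 = m(r-1) + epsilon with 0 <= epsilon < r-1.
d - 1 = 10 - 1 = 9
r - 1 = 6 - 1 = 5
9 = 1*5 + 4, so m = 1, epsilon = 4
pi(d, r) = m(m-1)(r-1)/2 + m*epsilon
= 1*0*5/2 + 1*4
= 0/2 + 4
= 0 + 4 = 4

4


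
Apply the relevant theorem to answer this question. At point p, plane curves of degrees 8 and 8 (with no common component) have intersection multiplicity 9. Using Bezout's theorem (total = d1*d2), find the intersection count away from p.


By Bezout's theorem, the total intersection number is d1 * d2.
Total = 8 * 8 = 64
Intersection multiplicity at p = 9
Remaining intersections = 64 - 9 = 55

55


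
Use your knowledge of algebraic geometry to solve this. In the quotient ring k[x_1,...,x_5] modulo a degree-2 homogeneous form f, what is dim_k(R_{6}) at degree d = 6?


For R = k[x_1,...,x_n]/(f) with f homogeneous of degree e:
The Hilbert series is (1 - t^e)/(1 - t)^n.
So h(d) = C(d+n-1, n-1) - C(d-e+n-1, n-1) for d >= e.
With n=5, e=2, d=6:
C(6+5-1, 5-1) = C(10, 4) = 210
C(6-2+5-1, 5-1) = C(8, 4) = 70
h(6) = 210 - 70 = 140

140


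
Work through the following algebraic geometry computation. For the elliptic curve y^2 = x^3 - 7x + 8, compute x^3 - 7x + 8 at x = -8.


Compute x^3 - 7x + 8 at x = -8:
x^3 = (-8)^3 = -512
(-7)*x = (-7)*(-8) = 56
Sum: -512 + 56 + 8 = -448

-448


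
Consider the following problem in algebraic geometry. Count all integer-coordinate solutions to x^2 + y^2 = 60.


Systematically check integer values of x where x^2 <= 60.
For each valid x, check if 60 - x^2 is a perfect square.
Total integer solutions found: 0

0


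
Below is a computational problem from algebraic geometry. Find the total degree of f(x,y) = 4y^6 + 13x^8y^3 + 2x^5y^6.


Examine each term for its total degree (sum of exponents).
  Term '4y^6' has total degree 0+6 = 6.
  Term '13x^8y^3' has total degree 8+3 = 11.
  Term '2x^5y^6' has total degree 5+6 = 11.
The maximum total degree among all terms is 11.

11


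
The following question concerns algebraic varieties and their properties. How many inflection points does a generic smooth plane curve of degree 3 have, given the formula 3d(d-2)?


For a general smooth plane curve C of degree d, the inflection points are
the intersection of C with its Hessian curve, which has degree 3(d-2).
By Bezout, the total intersection number is d * 3(d-2) = 3 * 3 = 9.
For a general curve every flex is ordinary, so each contributes
multiplicity 1 to C·Hess(C), and the number of distinct inflection
points is 3d(d-2).
Inflection points = 3*3*(3-2) = 3*3*1 = 9

9


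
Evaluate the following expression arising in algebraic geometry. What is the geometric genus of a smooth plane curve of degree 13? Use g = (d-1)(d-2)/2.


Using the genus formula for smooth plane curves:
g = (d-1)(d-2)/2
g = (13-1)(13-2)/2
g = 12*11/2
g = 132/2 = 66

66


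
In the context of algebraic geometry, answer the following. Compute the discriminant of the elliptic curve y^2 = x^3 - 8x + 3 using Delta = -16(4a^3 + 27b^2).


Compute each component:
4a^3 = 4*(-8)^3 = 4*(-512) = -2048
27b^2 = 27*3^2 = 27*9 = 243
4a^3 + 27b^2 = -2048 + 243 = -1805
Delta = -16*(-1805) = 28880

28880


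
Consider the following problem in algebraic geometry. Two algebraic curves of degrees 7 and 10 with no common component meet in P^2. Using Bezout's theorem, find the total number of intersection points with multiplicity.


Bezout's theorem states the intersection count equals the product of degrees.
Intersection count = 7 * 10 = 70

70


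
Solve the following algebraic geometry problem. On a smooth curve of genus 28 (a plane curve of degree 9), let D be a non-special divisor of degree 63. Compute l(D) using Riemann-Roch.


First, compute the genus of a smooth plane curve of degree 9:
g = (d-1)(d-2)/2 = (9-1)(9-2)/2 = 28
For a non-special divisor D (i.e., h^1(D) = 0), Riemann-Roch gives:
l(D) = deg(D) - g + 1
Since deg(D) = 63 >= 2g - 1 = 55, D is non-special.
l(D) = 63 - 28 + 1 = 36

36


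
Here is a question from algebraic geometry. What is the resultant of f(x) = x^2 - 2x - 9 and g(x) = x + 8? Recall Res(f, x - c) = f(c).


For Res(f, x - c), we evaluate f at x = c.
f(-8) = (-8)^2 - 2*(-8) - 9
= 64 + 16 - 9
= 80 - 9 = 71
Res(f, g) = 71

71


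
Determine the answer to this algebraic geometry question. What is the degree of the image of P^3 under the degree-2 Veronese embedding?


The Veronese variety v_2(P^3) has degree d^r.
d^r = 2^3 = 8

8


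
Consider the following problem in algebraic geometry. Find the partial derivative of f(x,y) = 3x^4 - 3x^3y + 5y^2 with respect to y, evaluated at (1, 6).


df/dy = (-3)*x^3 + 2*5*y^1
At (1,6): (-3)*1^3 + 2*5*6^1
= -3 + 60
= 57

57


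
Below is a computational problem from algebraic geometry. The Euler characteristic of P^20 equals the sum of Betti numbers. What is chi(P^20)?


The complex projective space P^20 has one cell in each even real dimension 0, 2, ..., 40.
The cohomology groups are H^{2k}(P^20) = Z for k = 0,...,20, and 0 otherwise.
Euler characteristic = sum of Betti numbers = 1 per even-dimensional cohomology group.
chi(P^20) = 20 + 1 = 21

21


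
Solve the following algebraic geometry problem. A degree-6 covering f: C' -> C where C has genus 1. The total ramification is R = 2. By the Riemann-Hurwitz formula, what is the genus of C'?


Riemann-Hurwitz formula: 2g' - 2 = d(2g - 2) + R
Given: d = 6, g = 1, R = 2
2g' - 2 = 6*(2*1 - 2) + 2
2g' - 2 = 6*0 + 2
2g' - 2 = 0 + 2 = 2
2g' = 4
g' = 2

2


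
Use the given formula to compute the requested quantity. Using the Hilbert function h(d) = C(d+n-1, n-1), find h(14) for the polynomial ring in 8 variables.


The Hilbert function for the polynomial ring in 8 variables is:
h(d) = C(d+n-1, n-1)
h(14) = C(14+8-1, 8-1) = C(21, 7)
= 21! / (7! * 14!)
= 116280

116280


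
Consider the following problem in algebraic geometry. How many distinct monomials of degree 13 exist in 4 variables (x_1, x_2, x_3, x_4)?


The number of degree-13 monomials in 4 variables is C(d+n-1, n-1).
= C(13+4-1, 4-1) = C(16, 3)
= 560

560


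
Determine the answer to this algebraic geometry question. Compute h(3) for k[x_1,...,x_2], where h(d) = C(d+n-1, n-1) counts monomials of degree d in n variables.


The Hilbert function for the polynomial ring in 2 variables is:
h(d) = C(d+n-1, n-1)
h(3) = C(3+2-1, 2-1) = C(4, 1)
= 4! / (1! * 3!)
= 4

4


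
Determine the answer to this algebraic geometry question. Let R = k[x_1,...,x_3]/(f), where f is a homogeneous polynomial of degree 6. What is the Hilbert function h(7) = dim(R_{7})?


For R = k[x_1,...,x_n]/(f) with f homogeneous of degree e:
The Hilbert series is (1 - t^e)/(1 - t)^n.
So h(d) = C(d+n-1, n-1) - C(d-e+n-1, n-1) for d >= e.
With n=3, e=6, d=7:
C(7+3-1, 3-1) = C(9, 2) = 36
C(7-6+3-1, 3-1) = C(3, 2) = 3
h(7) = 36 - 3 = 33

33


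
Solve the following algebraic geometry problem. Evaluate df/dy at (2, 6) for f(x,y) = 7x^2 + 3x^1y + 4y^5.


df/dy = 3*x^1 + 5*4*y^4
At (2,6): 3*2^1 + 5*4*6^4
= 6 + 25920
= 25926

25926


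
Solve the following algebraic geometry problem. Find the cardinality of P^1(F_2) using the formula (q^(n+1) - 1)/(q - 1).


P^1(F_2) has (q^(n+1) - 1)/(q - 1) points.
= 2^1 + 2^0
= 2 + 1
= 3

3


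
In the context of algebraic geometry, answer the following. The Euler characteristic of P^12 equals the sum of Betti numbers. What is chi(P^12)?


The complex projective space P^12 has one cell in each even real dimension 0, 2, ..., 24.
The cohomology groups are H^{2k}(P^12) = Z for k = 0,...,12, and 0 otherwise.
Euler characteristic = sum of Betti numbers = 1 per even-dimensional cohomology group.
chi(P^12) = 12 + 1 = 13

13


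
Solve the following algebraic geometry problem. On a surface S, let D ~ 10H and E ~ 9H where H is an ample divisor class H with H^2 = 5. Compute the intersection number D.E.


Using bilinearity of the intersection pairing on a surface S:
(aH).(bH) = ab * (H.H)
We have H^2 = 5.
D.E = (10H).(9H) = 10*9*5
= 90*5
= 450

450


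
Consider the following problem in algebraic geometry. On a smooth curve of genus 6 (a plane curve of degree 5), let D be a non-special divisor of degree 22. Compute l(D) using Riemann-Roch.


First, compute the genus of a smooth plane curve of degree 5:
g = (d-1)(d-2)/2 = (5-1)(5-2)/2 = 6
For a non-special divisor D (i.e., h^1(D) = 0), Riemann-Roch gives:
l(D) = deg(D) - g + 1
Since deg(D) = 22 >= 2g - 1 = 11, D is non-special.
l(D) = 22 - 6 + 1 = 17

17


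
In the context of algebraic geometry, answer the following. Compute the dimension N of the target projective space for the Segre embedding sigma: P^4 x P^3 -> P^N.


The Segre embedding maps P^m x P^n into P^N via
all products of coordinates from each factor.
N = (m+1)(n+1) - 1
N = (4+1)(3+1) - 1
N = 5*4 - 1
N = 20 - 1 = 19

19


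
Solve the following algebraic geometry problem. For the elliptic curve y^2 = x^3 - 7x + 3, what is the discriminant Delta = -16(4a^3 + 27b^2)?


Compute each component:
4a^3 = 4*(-7)^3 = 4*(-343) = -1372
27b^2 = 27*3^2 = 27*9 = 243
4a^3 + 27b^2 = -1372 + 243 = -1129
Delta = -16*(-1129) = 18064

18064


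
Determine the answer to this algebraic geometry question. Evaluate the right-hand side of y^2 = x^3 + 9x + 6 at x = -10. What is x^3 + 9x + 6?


Compute x^3 + 9x + 6 at x = -10:
x^3 = (-10)^3 = -1000
9*x = 9*(-10) = -90
Sum: -1000 - 90 + 6 = -1084

-1084


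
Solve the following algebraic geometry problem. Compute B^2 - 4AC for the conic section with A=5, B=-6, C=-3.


The discriminant of a conic Ax^2 + Bxy + Cy^2 + ... = 0 is B^2 - 4AC.
B^2 = (-6)^2 = 36
4AC = 4*5*(-3) = -60
Discriminant = 36 + 60 = 96

96


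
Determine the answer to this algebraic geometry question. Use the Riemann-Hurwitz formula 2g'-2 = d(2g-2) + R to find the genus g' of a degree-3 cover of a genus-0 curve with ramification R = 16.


Riemann-Hurwitz formula: 2g' - 2 = d(2g - 2) + R
Given: d = 3, g = 0, R = 16
2g' - 2 = 3*(2*0 - 2) + 16
2g' - 2 = 3*(-2) + 16
2g' - 2 = -6 + 16 = 10
2g' = 12
g' = 6

6


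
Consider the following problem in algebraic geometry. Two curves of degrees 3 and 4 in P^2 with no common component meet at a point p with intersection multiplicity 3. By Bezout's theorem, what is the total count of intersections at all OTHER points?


By Bezout's theorem, the total intersection number is d1 * d2.
Total = 3 * 4 = 12
Intersection multiplicity at p = 3
Remaining intersections = 12 - 3 = 9

9


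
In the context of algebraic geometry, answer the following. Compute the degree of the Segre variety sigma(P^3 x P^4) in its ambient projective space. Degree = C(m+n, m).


The degree of the Segre variety P^3 x P^4 is C(m+n, m).
= C(7, 3)
= 35

35


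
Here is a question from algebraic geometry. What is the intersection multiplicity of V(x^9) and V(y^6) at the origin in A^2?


The intersection multiplicity of V(x^a) and V(y^b) at the origin is:
I(O; V(x^9), V(y^6)) = dim_k(k[x,y]/(x^9, y^6))
A basis for k[x,y]/(x^9, y^6) is the set of monomials x^i * y^j
where 0 <= i < 9 and 0 <= j < 6.
The number of such monomials is 9 * 6 = 54

54


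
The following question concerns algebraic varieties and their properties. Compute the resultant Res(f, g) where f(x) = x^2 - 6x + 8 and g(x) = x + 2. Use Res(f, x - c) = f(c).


For Res(f, x - c), we evaluate f at x = c.
f(-2) = (-2)^2 - 6*(-2) + 8
= 4 + 12 + 8
= 16 + 8 = 24
Res(f, g) = 24

24


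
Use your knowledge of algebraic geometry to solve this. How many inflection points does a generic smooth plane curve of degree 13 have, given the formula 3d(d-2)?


For a general smooth plane curve C of degree d, the inflection points are
the intersection of C with its Hessian curve, which has degree 3(d-2).
By Bezout, the total intersection number is d * 3(d-2) = 13 * 33 = 429.
For a general curve every flex is ordinary, so each contributes
multiplicity 1 to C·Hess(C), and the number of distinct inflection
points is 3d(d-2).
Inflection points = 3*13*(13-2) = 3*13*11 = 429

429


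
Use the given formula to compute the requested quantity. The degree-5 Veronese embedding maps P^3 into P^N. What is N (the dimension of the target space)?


The Veronese embedding v_d: P^n -> P^N maps each point to all
degree-d monomials in n+1 homogeneous coordinates.
N = C(n+d, d) - 1
N = C(3+5, 5) - 1
N = C(8, 5) - 1
C(8, 5) = 56
N = 56 - 1 = 55

55


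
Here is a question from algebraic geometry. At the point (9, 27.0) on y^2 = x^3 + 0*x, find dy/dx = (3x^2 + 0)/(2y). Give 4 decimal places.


Using implicit differentiation of y^2 = x^3 + 0*x:
2y * dy/dx = 3x^2 + 0
dy/dx = (3x^2 + 0)/(2y)
Numerator: 3*9^2 + 0 = 243
Denominator: 2*27.0 = 54.0
dy/dx = 243/54.0 = 4.5000

4.5000


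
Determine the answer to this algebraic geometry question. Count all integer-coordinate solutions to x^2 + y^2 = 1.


Systematically check integer values of x where x^2 <= 1.
For each valid x, check if 1 - x^2 is a perfect square.
x=0: 1 - 0 = 1, sqrt = 1 (valid)
x=1: 1 - 1 = 0, sqrt = 0 (valid)
Total integer solutions found: 4

4


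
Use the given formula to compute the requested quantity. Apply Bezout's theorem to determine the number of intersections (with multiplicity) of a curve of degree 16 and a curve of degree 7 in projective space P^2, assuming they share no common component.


Bezout's theorem states the intersection count equals the product of degrees.
Intersection count = 16 * 7 = 112

112


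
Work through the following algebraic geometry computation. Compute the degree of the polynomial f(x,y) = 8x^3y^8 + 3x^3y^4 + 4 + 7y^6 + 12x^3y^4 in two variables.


Examine each term for its total degree (sum of exponents).
  Term '8x^3y^8' has total degree 3+8 = 11.
  Term '3x^3y^4' has total degree 3+4 = 7.
  Term '4' has total degree 0+0 = 0.
  Term '7y^6' has total degree 0+6 = 6.
  Term '12x^3y^4' has total degree 3+4 = 7.
The maximum total degree among all terms is 11.

11


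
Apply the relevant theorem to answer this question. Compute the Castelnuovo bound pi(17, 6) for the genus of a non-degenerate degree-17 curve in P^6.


Castelnuovo's bound: write d - 1 = m(r-1) + epsilon with 0 <= epsilon < r-1.
d - 1 = 17 - 1 = 16
r - 1 = 6 - 1 = 5
16 = 3*5 + 1, so m = 3, epsilon = 1
pi(d, r) = m(m-1)(r-1)/2 + m*epsilon
= 3*2*5/2 + 3*1
= 30/2 + 3
= 15 + 3 = 18

18


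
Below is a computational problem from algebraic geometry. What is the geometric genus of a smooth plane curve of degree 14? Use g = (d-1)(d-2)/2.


Using the genus formula for smooth plane curves:
g = (d-1)(d-2)/2
g = (14-1)(14-2)/2
g = 13*12/2
g = 156/2 = 78

78


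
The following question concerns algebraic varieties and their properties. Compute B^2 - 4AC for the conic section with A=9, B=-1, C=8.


The discriminant of a conic Ax^2 + Bxy + Cy^2 + ... = 0 is B^2 - 4AC.
B^2 = (-1)^2 = 1
4AC = 4*9*8 = 288
Discriminant = 1 - 288 = -287

-287


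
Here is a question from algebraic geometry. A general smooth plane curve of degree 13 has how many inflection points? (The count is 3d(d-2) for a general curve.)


For a general smooth plane curve C of degree d, the inflection points are
the intersection of C with its Hessian curve, which has degree 3(d-2).
By Bezout, the total intersection number is d * 3(d-2) = 13 * 33 = 429.
For a general curve every flex is ordinary, so each contributes
multiplicity 1 to C·Hess(C), and the number of distinct inflection
points is 3d(d-2).
Inflection points = 3*13*(13-2) = 3*13*11 = 429

429


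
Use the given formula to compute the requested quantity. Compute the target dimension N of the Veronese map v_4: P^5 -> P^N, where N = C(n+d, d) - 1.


The Veronese embedding v_d: P^n -> P^N maps each point to all
degree-d monomials in n+1 homogeneous coordinates.
N = C(n+d, d) - 1
N = C(5+4, 4) - 1
N = C(9, 4) - 1
C(9, 4) = 126
N = 126 - 1 = 125

125


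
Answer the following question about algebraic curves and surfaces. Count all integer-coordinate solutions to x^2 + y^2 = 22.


Systematically check integer values of x where x^2 <= 22.
For each valid x, check if 22 - x^2 is a perfect square.
Total integer solutions found: 0

0


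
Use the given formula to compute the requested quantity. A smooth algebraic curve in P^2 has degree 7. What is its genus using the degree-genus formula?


Using the genus formula for smooth plane curves:
g = (d-1)(d-2)/2
g = (7-1)(7-2)/2
g = 6*5/2
g = 30/2 = 15

15


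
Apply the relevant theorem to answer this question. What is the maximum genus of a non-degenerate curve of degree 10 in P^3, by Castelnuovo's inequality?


Castelnuovo's bound: write d - 1 = m(r-1) + epsilon with 0 <= epsilon < r-1.
d - 1 = 10 - 1 = 9
r - 1 = 3 - 1 = 2
9 = 4*2 + 1, so m = 4, epsilon = 1
pi(d, r) = m(m-1)(r-1)/2 + m*epsilon
= 4*3*2/2 + 4*1
= 24/2 + 4
= 12 + 4 = 16

16


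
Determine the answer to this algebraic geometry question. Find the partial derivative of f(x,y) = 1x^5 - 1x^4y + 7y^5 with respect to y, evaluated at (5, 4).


df/dy = (-1)*x^4 + 5*7*y^4
At (5,4): (-1)*5^4 + 5*7*4^4
= -625 + 8960
= 8335

8335


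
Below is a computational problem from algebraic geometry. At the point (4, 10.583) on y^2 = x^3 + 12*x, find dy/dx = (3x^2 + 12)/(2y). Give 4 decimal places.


Using implicit differentiation of y^2 = x^3 + 12*x:
2y * dy/dx = 3x^2 + 12
dy/dx = (3x^2 + 12)/(2y)
Numerator: 3*4^2 + 12 = 60
Denominator: 2*10.583 = 21.166
dy/dx = 60/21.166 = 2.8347

2.8347


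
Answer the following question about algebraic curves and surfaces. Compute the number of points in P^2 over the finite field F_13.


P^2(F_13) has (q^(n+1) - 1)/(q - 1) points.
= 13^2 + 13^1 + 13^0
= 169 + 13 + 1
= 183

183


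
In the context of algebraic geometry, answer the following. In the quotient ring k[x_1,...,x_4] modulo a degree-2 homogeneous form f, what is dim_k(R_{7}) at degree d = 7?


For R = k[x_1,...,x_n]/(f) with f homogeneous of degree e:
The Hilbert series is (1 - t^e)/(1 - t)^n.
So h(d) = C(d+n-1, n-1) - C(d-e+n-1, n-1) for d >= e.
With n=4, e=2, d=7:
C(7+4-1, 4-1) = C(10, 3) = 120
C(7-2+4-1, 4-1) = C(8, 3) = 56
h(7) = 120 - 56 = 64

64


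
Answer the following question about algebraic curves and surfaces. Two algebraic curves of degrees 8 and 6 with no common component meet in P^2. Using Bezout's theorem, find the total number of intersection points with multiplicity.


Bezout's theorem states the intersection count equals the product of degrees.
Intersection count = 8 * 6 = 48

48


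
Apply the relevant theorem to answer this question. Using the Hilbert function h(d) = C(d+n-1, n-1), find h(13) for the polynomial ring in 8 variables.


The Hilbert function for the polynomial ring in 8 variables is:
h(d) = C(d+n-1, n-1)
h(13) = C(13+8-1, 8-1) = C(20, 7)
= 20! / (7! * 13!)
= 77520

77520


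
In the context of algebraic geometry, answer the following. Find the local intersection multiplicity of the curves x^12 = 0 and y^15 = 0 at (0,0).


The intersection multiplicity of V(x^a) and V(y^b) at the origin is:
I(O; V(x^12), V(y^15)) = dim_k(k[x,y]/(x^12, y^15))
A basis for k[x,y]/(x^12, y^15) is the set of monomials x^i * y^j
where 0 <= i < 12 and 0 <= j < 15.
The number of such monomials is 12 * 15 = 180

180


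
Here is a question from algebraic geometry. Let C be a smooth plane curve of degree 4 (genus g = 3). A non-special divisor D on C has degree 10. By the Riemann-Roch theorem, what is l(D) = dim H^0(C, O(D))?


First, compute the genus of a smooth plane curve of degree 4:
g = (d-1)(d-2)/2 = (4-1)(4-2)/2 = 3
For a non-special divisor D (i.e., h^1(D) = 0), Riemann-Roch gives:
l(D) = deg(D) - g + 1
Since deg(D) = 10 >= 2g - 1 = 5, D is non-special.
l(D) = 10 - 3 + 1 = 8

8
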